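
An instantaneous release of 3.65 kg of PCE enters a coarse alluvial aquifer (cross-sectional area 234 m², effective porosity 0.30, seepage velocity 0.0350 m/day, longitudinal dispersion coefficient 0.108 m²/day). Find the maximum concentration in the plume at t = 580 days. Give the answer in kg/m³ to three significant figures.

0.00185 kg/m³

The peak of an instantaneous 1D plume sits at x = vt; there the Gaussian factor is 1 and C_max = M/(n_e·A·√(4πDt)), where n_e·A is the pore area the mass is dissolved in.
√(4πDt) = √(4π × 0.108 × 580) = 28.06 m, so C_max = 3.65/(0.30 × 234 × 28.06) = 0.00185 kg/m³.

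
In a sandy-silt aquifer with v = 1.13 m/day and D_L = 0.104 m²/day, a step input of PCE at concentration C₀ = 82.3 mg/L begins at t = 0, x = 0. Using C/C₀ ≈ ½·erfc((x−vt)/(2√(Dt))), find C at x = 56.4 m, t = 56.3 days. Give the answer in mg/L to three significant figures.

For a continuous step input, C/C₀ ≈ ½·erfc((x−vt)/(2√(Dt))).
vt = 1.13 × 56.3 = 63.619 m and 2√(Dt) = 2√(0.104 × 56.3) = 4.840 m.
Argument (x−vt)/(2√(Dt)) = (56.4 − 63.619)/4.840 = -1.492; ½·erfc(-1.492) = 0.9826.
C = 82.3 × 0.9826 = 80.9 mg/L.

80.9 mg/L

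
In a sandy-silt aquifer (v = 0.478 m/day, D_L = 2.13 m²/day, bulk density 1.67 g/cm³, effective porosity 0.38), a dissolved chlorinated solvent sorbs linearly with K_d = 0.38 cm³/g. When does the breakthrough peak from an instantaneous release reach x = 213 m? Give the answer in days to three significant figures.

1170 days

Retardation factor R = 1 + ρ_b·K_d/n = 1 + 1.67 × 0.38/0.38 = 2.670.
Sorption retards both mechanisms: v_R = v/R = 0.1790 m/day, D_R = D/R = 0.7978 m²/day.
Peak time from v_R²t² + 2D_R t − x² = 0: t = (√(D_R² + v_R²x²) − D_R)/v_R².
√(D_R² + v_R²x²) = √(0.7978² + 0.1790² × 213²) = 38.14; v_R² = 0.03204.
t = (38.14 − 0.7978)/0.03204 = 1170 days.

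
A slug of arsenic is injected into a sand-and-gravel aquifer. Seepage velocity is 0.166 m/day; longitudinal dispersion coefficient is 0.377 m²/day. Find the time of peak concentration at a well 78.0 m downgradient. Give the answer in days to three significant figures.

For the 1D instantaneous-source solution, setting ∂C/∂t = 0 at fixed x gives v²t² + 2Dt − x² = 0, so t = (√(D² + v²x²) − D)/v².
√(D² + v²x²) = √(0.377² + 0.166² × 78.0²) = 12.95; v² = 0.027556.
t = (12.95 − 0.377)/0.027556 = 456 days (vs. the pure-advection estimate x/v = 470 d).

456 days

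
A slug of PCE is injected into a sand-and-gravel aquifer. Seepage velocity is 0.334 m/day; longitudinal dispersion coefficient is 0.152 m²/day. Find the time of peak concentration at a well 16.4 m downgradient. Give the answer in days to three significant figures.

47.8 days

For the 1D instantaneous-source solution, setting ∂C/∂t = 0 at fixed x gives v²t² + 2Dt − x² = 0, so t = (√(D² + v²x²) − D)/v².
√(D² + v²x²) = √(0.152² + 0.334² × 16.4²) = 5.480; v² = 0.111556.
t = (5.480 − 0.152)/0.111556 = 47.8 days (vs. the pure-advection estimate x/v = 49.1 d).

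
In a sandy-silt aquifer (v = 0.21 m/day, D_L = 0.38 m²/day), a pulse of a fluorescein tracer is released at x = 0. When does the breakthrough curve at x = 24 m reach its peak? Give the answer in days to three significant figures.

For the 1D instantaneous-source solution, setting ∂C/∂t = 0 at fixed x gives v²t² + 2Dt − x² = 0, so t = (√(D² + v²x²) − D)/v².
√(D² + v²x²) = √(0.38² + 0.21² × 24²) = 5.054; v² = 0.0441.
t = (5.054 − 0.38)/0.0441 = 106 days (vs. the pure-advection estimate x/v = 114 d).

106 days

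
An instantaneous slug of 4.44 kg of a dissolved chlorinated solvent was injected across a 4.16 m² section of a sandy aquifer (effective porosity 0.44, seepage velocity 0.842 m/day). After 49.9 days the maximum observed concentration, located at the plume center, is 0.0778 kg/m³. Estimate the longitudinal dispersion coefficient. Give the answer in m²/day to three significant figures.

1.55 m²/day

At the plume center C_max = M/(n_e·A·√(4πDt)), so D = M²/(4πt·(n_e·A·C_max)²).
n_e·A·C_max = 0.44 × 4.16 × 0.0778 = 0.1424 kg/m.
D = 4.44²/(4π × 49.9 × 0.1424²) = 1.55 m²/day.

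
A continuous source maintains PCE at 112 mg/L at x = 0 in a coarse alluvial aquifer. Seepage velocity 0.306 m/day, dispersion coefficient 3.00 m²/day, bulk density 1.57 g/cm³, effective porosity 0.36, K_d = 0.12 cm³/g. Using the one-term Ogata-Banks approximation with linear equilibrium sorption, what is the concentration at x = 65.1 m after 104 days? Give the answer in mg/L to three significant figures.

1.62 mg/L

Retardation factor R = 1 + ρ_b·K_d/n = 1 + 1.57 × 0.12/0.36 = 1.523.
Sorption retards both mechanisms: v_R = v/R = 0.2009 m/day, D_R = D/R = 1.970 m²/day.
v_R·t = 0.2009 × 104 = 20.8936 m; 2√(D_R t) = 28.63 m; argument = (65.1 − 20.8936)/28.63 = 1.544.
C = C₀ × ½·erfc(1.544) = 112 × 0.01450 = 1.62 mg/L.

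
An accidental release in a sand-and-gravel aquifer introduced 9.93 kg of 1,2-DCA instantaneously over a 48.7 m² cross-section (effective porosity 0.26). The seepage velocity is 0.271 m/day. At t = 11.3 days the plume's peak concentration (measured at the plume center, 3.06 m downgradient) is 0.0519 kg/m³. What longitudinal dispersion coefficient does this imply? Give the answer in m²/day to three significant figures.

1.61 m²/day

At the plume center C_max = M/(n_e·A·√(4πDt)), so D = M²/(4πt·(n_e·A·C_max)²).
n_e·A·C_max = 0.26 × 48.7 × 0.0519 = 0.6572 kg/m.
D = 9.93²/(4π × 11.3 × 0.6572²) = 1.61 m²/day.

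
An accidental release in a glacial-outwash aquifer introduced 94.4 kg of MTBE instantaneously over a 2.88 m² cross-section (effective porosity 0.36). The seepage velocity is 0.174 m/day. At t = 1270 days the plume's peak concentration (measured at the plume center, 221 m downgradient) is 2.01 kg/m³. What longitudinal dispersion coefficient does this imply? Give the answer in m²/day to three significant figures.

0.129 m²/day

At the plume center C_max = M/(n_e·A·√(4πDt)), so D = M²/(4πt·(n_e·A·C_max)²).
n_e·A·C_max = 0.36 × 2.88 × 2.01 = 2.084 kg/m.
D = 94.4²/(4π × 1270 × 2.084²) = 0.129 m²/day.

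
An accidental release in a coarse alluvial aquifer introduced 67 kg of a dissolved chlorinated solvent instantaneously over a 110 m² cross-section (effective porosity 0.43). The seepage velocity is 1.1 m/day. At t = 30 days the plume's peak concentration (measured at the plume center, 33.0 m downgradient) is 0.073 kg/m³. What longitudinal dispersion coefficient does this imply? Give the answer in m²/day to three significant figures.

0.999 m²/day

At the plume center C_max = M/(n_e·A·√(4πDt)), so D = M²/(4πt·(n_e·A·C_max)²).
n_e·A·C_max = 0.43 × 110 × 0.073 = 3.453 kg/m.
D = 67²/(4π × 30 × 3.453²) = 0.999 m²/day.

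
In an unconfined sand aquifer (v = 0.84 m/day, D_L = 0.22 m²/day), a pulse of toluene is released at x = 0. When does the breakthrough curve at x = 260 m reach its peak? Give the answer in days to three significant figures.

309 days

For the 1D instantaneous-source solution, setting ∂C/∂t = 0 at fixed x gives v²t² + 2Dt − x² = 0, so t = (√(D² + v²x²) − D)/v².
√(D² + v²x²) = √(0.22² + 0.84² × 260²) = 218.4; v² = 0.7056.
t = (218.4 − 0.22)/0.7056 = 309 days (vs. the pure-advection estimate x/v = 310 d).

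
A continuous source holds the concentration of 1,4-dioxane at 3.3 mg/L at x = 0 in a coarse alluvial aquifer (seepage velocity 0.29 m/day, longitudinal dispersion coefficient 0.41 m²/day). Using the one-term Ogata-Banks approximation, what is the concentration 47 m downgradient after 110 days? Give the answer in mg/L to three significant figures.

For a continuous step input, C/C₀ ≈ ½·erfc((x−vt)/(2√(Dt))).
vt = 0.29 × 110 = 31.9 m and 2√(Dt) = 2√(0.41 × 110) = 13.43 m.
Argument (x−vt)/(2√(Dt)) = (47 − 31.9)/13.43 = 1.124; ½·erfc(1.124) = 0.05597.
C = 3.3 × 0.05597 = 0.185 mg/L.

0.185 mg/L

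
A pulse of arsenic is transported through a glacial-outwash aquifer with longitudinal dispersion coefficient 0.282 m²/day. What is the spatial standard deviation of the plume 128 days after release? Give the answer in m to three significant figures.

8.50 m

Dispersive spreading gives a Gaussian with σ² = 2Dt; advection only shifts the center.
σ = √(2 × 0.282 × 128) = 8.50 m.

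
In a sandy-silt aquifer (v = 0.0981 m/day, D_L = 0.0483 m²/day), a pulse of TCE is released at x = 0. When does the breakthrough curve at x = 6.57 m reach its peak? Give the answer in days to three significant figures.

62.1 days

For the 1D instantaneous-source solution, setting ∂C/∂t = 0 at fixed x gives v²t² + 2Dt − x² = 0, so t = (√(D² + v²x²) − D)/v².
√(D² + v²x²) = √(0.0483² + 0.0981² × 6.57²) = 0.6463; v² = 0.00962361.
t = (0.6463 − 0.0483)/0.00962361 = 62.1 days (vs. the pure-advection estimate x/v = 67.0 d).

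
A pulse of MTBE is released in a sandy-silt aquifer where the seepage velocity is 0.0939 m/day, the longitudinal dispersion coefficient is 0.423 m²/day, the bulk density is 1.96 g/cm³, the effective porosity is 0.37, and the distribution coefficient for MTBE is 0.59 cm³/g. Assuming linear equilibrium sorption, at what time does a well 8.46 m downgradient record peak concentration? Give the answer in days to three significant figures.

223 days

Retardation factor R = 1 + ρ_b·K_d/n = 1 + 1.96 × 0.59/0.37 = 4.125.
Sorption retards both mechanisms: v_R = v/R = 0.02276 m/day, D_R = D/R = 0.1025 m²/day.
Peak time from v_R²t² + 2D_R t − x² = 0: t = (√(D_R² + v_R²x²) − D_R)/v_R².
√(D_R² + v_R²x²) = √(0.1025² + 0.02276² × 8.46²) = 0.2181; v_R² = 0.0005180.
t = (0.2181 − 0.1025)/0.0005180 = 223 days.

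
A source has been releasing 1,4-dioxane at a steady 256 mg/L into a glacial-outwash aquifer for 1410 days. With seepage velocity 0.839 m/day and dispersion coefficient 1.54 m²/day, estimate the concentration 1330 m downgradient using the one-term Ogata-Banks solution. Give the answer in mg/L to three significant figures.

3.29 mg/L

For a continuous step input, C/C₀ ≈ ½·erfc((x−vt)/(2√(Dt))).
vt = 0.839 × 1410 = 1182.99 m and 2√(Dt) = 2√(1.54 × 1410) = 93.20 m.
Argument (x−vt)/(2√(Dt)) = (1330 − 1182.99)/93.20 = 1.577; ½·erfc(1.577) = 0.01287.
C = 256 × 0.01287 = 3.29 mg/L.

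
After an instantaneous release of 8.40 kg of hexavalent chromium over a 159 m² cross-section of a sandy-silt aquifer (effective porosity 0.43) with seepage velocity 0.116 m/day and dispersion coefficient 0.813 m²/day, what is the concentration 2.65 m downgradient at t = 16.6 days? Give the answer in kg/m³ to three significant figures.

0.00934 kg/m³

For an instantaneous plane source, C(x,t) = M/(n_e·A·√(4πDt)) · exp(−(x−vt)²/(4Dt)), with n_e·A the pore (flow) area.
Plume center vt = 0.116 × 16.6 = 1.9256 m, so the well at 2.65 m is 0.7244 m downgradient of the peak.
√(4πDt) = 13.02 m, giving peak height M/(n_e·A·√(4πDt)) = 8.40/(0.43 × 159 × 13.02) = 0.009436 kg/m³.
(x−vt)²/(4Dt) = (0.7244)²/(4 × 0.813 × 16.6) = 0.009721; exp(−0.009721) = 0.9903.
C = 0.009436 × 0.9903 = 0.00934 kg/m³.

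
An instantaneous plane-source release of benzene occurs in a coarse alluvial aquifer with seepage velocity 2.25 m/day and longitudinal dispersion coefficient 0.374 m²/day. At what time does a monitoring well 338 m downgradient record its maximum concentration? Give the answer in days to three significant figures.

For the 1D instantaneous-source solution, setting ∂C/∂t = 0 at fixed x gives v²t² + 2Dt − x² = 0, so t = (√(D² + v²x²) − D)/v².
√(D² + v²x²) = √(0.374² + 2.25² × 338²) = 760.5; v² = 5.0625.
t = (760.5 − 0.374)/5.0625 = 150 days (vs. the pure-advection estimate x/v = 150 d).

150 days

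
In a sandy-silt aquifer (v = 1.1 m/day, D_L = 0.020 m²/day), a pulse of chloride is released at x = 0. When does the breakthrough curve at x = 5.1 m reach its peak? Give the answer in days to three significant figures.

For the 1D instantaneous-source solution, setting ∂C/∂t = 0 at fixed x gives v²t² + 2Dt − x² = 0, so t = (√(D² + v²x²) − D)/v².
√(D² + v²x²) = √(0.020² + 1.1² × 5.1²) = 5.610; v² = 1.21.
t = (5.610 − 0.020)/1.21 = 4.62 days (vs. the pure-advection estimate x/v = 4.64 d).

4.62 days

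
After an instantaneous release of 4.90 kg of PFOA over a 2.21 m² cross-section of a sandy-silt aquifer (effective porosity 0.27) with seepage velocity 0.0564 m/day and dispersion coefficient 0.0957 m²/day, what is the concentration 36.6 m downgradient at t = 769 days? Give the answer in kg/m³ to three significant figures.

0.231 kg/m³

For an instantaneous plane source, C(x,t) = M/(n_e·A·√(4πDt)) · exp(−(x−vt)²/(4Dt)), with n_e·A the pore (flow) area.
Plume center vt = 0.0564 × 769 = 43.3716 m, so the well at 36.6 m is 6.7716 m upgradient of the peak.
√(4πDt) = 30.41 m, giving peak height M/(n_e·A·√(4πDt)) = 4.90/(0.27 × 2.21 × 30.41) = 0.2700 kg/m³.
(x−vt)²/(4Dt) = (-6.7716)²/(4 × 0.0957 × 769) = 0.1558; exp(−0.1558) = 0.8557.
C = 0.2700 × 0.8557 = 0.231 kg/m³.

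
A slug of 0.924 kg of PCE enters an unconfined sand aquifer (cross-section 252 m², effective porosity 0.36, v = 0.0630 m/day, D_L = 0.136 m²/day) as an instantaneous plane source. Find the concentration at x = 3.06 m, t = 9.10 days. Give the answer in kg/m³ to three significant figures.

0.000741 kg/m³

For an instantaneous plane source, C(x,t) = M/(n_e·A·√(4πDt)) · exp(−(x−vt)²/(4Dt)), with n_e·A the pore (flow) area.
Plume center vt = 0.0630 × 9.10 = 0.5733 m, so the well at 3.06 m is 2.4867 m downgradient of the peak.
√(4πDt) = 3.944 m, giving peak height M/(n_e·A·√(4πDt)) = 0.924/(0.36 × 252 × 3.944) = 0.002582 kg/m³.
(x−vt)²/(4Dt) = (2.4867)²/(4 × 0.136 × 9.10) = 1.249; exp(−1.249) = 0.2868.
C = 0.002582 × 0.2868 = 0.000741 kg/m³.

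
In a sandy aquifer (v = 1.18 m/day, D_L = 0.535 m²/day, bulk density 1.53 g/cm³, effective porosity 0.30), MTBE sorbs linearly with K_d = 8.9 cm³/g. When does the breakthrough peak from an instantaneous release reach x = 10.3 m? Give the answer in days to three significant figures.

387 days

Retardation factor R = 1 + ρ_b·K_d/n = 1 + 1.53 × 8.9/0.30 = 46.39.
Sorption retards both mechanisms: v_R = v/R = 0.02544 m/day, D_R = D/R = 0.01153 m²/day.
Peak time from v_R²t² + 2D_R t − x² = 0: t = (√(D_R² + v_R²x²) − D_R)/v_R².
√(D_R² + v_R²x²) = √(0.01153² + 0.02544² × 10.3²) = 0.2623; v_R² = 0.0006472.
t = (0.2623 − 0.01153)/0.0006472 = 387 days.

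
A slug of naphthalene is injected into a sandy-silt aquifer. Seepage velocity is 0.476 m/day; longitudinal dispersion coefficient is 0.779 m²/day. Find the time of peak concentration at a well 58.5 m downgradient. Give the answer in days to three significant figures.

For the 1D instantaneous-source solution, setting ∂C/∂t = 0 at fixed x gives v²t² + 2Dt − x² = 0, so t = (√(D² + v²x²) − D)/v².
√(D² + v²x²) = √(0.779² + 0.476² × 58.5²) = 27.86; v² = 0.226576.
t = (27.86 − 0.779)/0.226576 = 120 days (vs. the pure-advection estimate x/v = 123 d).

120 days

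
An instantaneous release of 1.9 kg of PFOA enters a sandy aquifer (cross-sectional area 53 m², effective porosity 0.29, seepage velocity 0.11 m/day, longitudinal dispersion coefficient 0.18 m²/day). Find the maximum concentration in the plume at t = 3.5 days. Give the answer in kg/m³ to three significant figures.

0.0439 kg/m³

The peak of an instantaneous 1D plume sits at x = vt; there the Gaussian factor is 1 and C_max = M/(n_e·A·√(4πDt)), where n_e·A is the pore area the mass is dissolved in.
√(4πDt) = √(4π × 0.18 × 3.5) = 2.814 m, so C_max = 1.9/(0.29 × 53 × 2.814) = 0.0439 kg/m³.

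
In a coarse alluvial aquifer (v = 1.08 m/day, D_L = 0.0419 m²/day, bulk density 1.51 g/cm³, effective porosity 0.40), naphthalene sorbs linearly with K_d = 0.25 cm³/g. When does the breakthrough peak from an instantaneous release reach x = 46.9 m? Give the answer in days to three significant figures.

84.3 days

Retardation factor R = 1 + ρ_b·K_d/n = 1 + 1.51 × 0.25/0.40 = 1.944.
Sorption retards both mechanisms: v_R = v/R = 0.5556 m/day, D_R = D/R = 0.02155 m²/day.
Peak time from v_R²t² + 2D_R t − x² = 0: t = (√(D_R² + v_R²x²) − D_R)/v_R².
√(D_R² + v_R²x²) = √(0.02155² + 0.5556² × 46.9²) = 26.06; v_R² = 0.3087.
t = (26.06 − 0.02155)/0.3087 = 84.3 days.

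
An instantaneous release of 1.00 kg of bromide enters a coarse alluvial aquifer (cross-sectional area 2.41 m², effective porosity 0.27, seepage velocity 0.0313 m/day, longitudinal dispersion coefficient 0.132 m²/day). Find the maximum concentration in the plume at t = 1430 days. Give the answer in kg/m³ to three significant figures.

0.0316 kg/m³

The peak of an instantaneous 1D plume sits at x = vt; there the Gaussian factor is 1 and C_max = M/(n_e·A·√(4πDt)), where n_e·A is the pore area the mass is dissolved in.
√(4πDt) = √(4π × 0.132 × 1430) = 48.70 m, so C_max = 1.00/(0.27 × 2.41 × 48.70) = 0.0316 kg/m³.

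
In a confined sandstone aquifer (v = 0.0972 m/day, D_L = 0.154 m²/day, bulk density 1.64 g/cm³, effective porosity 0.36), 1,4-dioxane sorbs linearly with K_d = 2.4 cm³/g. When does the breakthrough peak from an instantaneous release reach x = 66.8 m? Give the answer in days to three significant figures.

Retardation factor R = 1 + ρ_b·K_d/n = 1 + 1.64 × 2.4/0.36 = 11.93.
Sorption retards both mechanisms: v_R = v/R = 0.008148 m/day, D_R = D/R = 0.01291 m²/day.
Peak time from v_R²t² + 2D_R t − x² = 0: t = (√(D_R² + v_R²x²) − D_R)/v_R².
√(D_R² + v_R²x²) = √(0.01291² + 0.008148² × 66.8²) = 0.5444; v_R² = 6.639e-05.
t = (0.5444 − 0.01291)/6.639e-05 = 8010 days.

8010 days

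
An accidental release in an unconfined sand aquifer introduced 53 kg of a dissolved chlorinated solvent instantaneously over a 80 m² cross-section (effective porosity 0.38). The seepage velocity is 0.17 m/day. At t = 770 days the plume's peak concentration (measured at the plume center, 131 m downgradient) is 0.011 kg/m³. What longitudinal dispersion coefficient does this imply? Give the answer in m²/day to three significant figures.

2.60 m²/day

At the plume center C_max = M/(n_e·A·√(4πDt)), so D = M²/(4πt·(n_e·A·C_max)²).
n_e·A·C_max = 0.38 × 80 × 0.011 = 0.3344 kg/m.
D = 53²/(4π × 770 × 0.3344²) = 2.60 m²/day.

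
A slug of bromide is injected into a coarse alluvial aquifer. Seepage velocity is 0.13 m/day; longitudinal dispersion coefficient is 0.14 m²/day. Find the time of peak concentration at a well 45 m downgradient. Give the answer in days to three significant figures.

For the 1D instantaneous-source solution, setting ∂C/∂t = 0 at fixed x gives v²t² + 2Dt − x² = 0, so t = (√(D² + v²x²) − D)/v².
√(D² + v²x²) = √(0.14² + 0.13² × 45²) = 5.852; v² = 0.0169.
t = (5.852 − 0.14)/0.0169 = 338 days (vs. the pure-advection estimate x/v = 346 d).

338 days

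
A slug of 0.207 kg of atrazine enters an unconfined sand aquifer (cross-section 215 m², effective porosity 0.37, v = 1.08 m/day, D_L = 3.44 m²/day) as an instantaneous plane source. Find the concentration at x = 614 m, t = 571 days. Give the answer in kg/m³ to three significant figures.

For an instantaneous plane source, C(x,t) = M/(n_e·A·√(4πDt)) · exp(−(x−vt)²/(4Dt)), with n_e·A the pore (flow) area.
Plume center vt = 1.08 × 571 = 616.68 m, so the well at 614 m is 2.68 m upgradient of the peak.
√(4πDt) = 157.1 m, giving peak height M/(n_e·A·√(4πDt)) = 0.207/(0.37 × 215 × 157.1) = 1.656e-05 kg/m³.
(x−vt)²/(4Dt) = (-2.68)²/(4 × 3.44 × 571) = 0.0009141; exp(−0.0009141) = 0.9991.
C = 1.656e-05 × 0.9991 = 1.65e-05 kg/m³.

1.65e-05 kg/m³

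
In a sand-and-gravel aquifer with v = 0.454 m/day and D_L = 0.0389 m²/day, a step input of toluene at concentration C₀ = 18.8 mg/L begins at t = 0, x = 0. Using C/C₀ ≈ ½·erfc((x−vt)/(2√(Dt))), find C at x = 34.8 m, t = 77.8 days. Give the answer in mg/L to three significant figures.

11.0 mg/L

For a continuous step input, C/C₀ ≈ ½·erfc((x−vt)/(2√(Dt))).
vt = 0.454 × 77.8 = 35.3212 m and 2√(Dt) = 2√(0.0389 × 77.8) = 3.479 m.
Argument (x−vt)/(2√(Dt)) = (34.8 − 35.3212)/3.479 = -0.1498; ½·erfc(-0.1498) = 0.5839.
C = 18.8 × 0.5839 = 11.0 mg/L.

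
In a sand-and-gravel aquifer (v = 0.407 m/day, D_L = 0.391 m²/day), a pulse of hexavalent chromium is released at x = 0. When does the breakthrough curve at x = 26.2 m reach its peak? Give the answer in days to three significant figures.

62.1 days

For the 1D instantaneous-source solution, setting ∂C/∂t = 0 at fixed x gives v²t² + 2Dt − x² = 0, so t = (√(D² + v²x²) − D)/v².
√(D² + v²x²) = √(0.391² + 0.407² × 26.2²) = 10.67; v² = 0.165649.
t = (10.67 − 0.391)/0.165649 = 62.1 days (vs. the pure-advection estimate x/v = 64.4 d).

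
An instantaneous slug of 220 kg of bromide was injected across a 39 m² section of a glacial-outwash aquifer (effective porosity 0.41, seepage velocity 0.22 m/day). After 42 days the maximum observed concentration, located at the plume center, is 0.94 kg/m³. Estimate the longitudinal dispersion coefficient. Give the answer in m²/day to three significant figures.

0.406 m²/day

At the plume center C_max = M/(n_e·A·√(4πDt)), so D = M²/(4πt·(n_e·A·C_max)²).
n_e·A·C_max = 0.41 × 39 × 0.94 = 15.03 kg/m.
D = 220²/(4π × 42 × 15.03²) = 0.406 m²/day.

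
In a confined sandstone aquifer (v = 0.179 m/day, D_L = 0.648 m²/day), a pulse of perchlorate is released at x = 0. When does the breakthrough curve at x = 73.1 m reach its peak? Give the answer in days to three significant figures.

389 days

For the 1D instantaneous-source solution, setting ∂C/∂t = 0 at fixed x gives v²t² + 2Dt − x² = 0, so t = (√(D² + v²x²) − D)/v².
√(D² + v²x²) = √(0.648² + 0.179² × 73.1²) = 13.10; v² = 0.032041.
t = (13.10 − 0.648)/0.032041 = 389 days (vs. the pure-advection estimate x/v = 408 d).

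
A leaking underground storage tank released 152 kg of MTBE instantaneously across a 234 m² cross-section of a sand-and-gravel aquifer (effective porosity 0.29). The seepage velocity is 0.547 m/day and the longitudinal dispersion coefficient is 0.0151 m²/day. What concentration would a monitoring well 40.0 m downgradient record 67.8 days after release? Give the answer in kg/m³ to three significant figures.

For an instantaneous plane source, C(x,t) = M/(n_e·A·√(4πDt)) · exp(−(x−vt)²/(4Dt)), with n_e·A the pore (flow) area.
Plume center vt = 0.547 × 67.8 = 37.0866 m, so the well at 40.0 m is 2.9134 m downgradient of the peak.
√(4πDt) = 3.587 m, giving peak height M/(n_e·A·√(4πDt)) = 152/(0.29 × 234 × 3.587) = 0.6245 kg/m³.
(x−vt)²/(4Dt) = (2.9134)²/(4 × 0.0151 × 67.8) = 2.073; exp(−2.073) = 0.1258.
C = 0.6245 × 0.1258 = 0.0786 kg/m³.

0.0786 kg/m³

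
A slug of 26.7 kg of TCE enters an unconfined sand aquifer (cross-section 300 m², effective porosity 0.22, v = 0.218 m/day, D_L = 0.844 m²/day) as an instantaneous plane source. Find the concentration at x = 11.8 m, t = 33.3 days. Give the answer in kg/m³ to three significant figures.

0.0179 kg/m³

For an instantaneous plane source, C(x,t) = M/(n_e·A·√(4πDt)) · exp(−(x−vt)²/(4Dt)), with n_e·A the pore (flow) area.
Plume center vt = 0.218 × 33.3 = 7.2594 m, so the well at 11.8 m is 4.5406 m downgradient of the peak.
√(4πDt) = 18.79 m, giving peak height M/(n_e·A·√(4πDt)) = 26.7/(0.22 × 300 × 18.79) = 0.02153 kg/m³.
(x−vt)²/(4Dt) = (4.5406)²/(4 × 0.844 × 33.3) = 0.1834; exp(−0.1834) = 0.8324.
C = 0.02153 × 0.8324 = 0.0179 kg/m³.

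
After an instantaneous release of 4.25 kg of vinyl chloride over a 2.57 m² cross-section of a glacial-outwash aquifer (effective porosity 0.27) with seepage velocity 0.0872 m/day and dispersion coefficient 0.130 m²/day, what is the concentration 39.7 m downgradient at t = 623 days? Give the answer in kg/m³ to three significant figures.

0.0992 kg/m³

For an instantaneous plane source, C(x,t) = M/(n_e·A·√(4πDt)) · exp(−(x−vt)²/(4Dt)), with n_e·A the pore (flow) area.
Plume center vt = 0.0872 × 623 = 54.3256 m, so the well at 39.7 m is 14.6256 m upgradient of the peak.
√(4πDt) = 31.90 m, giving peak height M/(n_e·A·√(4πDt)) = 4.25/(0.27 × 2.57 × 31.90) = 0.1920 kg/m³.
(x−vt)²/(4Dt) = (-14.6256)²/(4 × 0.130 × 623) = 0.6603; exp(−0.6603) = 0.5167.
C = 0.1920 × 0.5167 = 0.0992 kg/m³.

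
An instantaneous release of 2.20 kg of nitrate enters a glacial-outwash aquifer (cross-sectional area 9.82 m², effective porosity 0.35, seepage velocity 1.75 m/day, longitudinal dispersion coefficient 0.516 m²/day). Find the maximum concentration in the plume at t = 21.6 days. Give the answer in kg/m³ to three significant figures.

The peak of an instantaneous 1D plume sits at x = vt; there the Gaussian factor is 1 and C_max = M/(n_e·A·√(4πDt)), where n_e·A is the pore area the mass is dissolved in.
√(4πDt) = √(4π × 0.516 × 21.6) = 11.83 m, so C_max = 2.20/(0.35 × 9.82 × 11.83) = 0.0541 kg/m³.

0.0541 kg/m³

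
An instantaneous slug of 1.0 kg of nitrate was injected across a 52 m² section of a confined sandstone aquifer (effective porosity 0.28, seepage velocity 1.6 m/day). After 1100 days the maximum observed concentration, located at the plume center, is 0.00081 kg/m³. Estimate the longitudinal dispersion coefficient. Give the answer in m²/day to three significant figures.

At the plume center C_max = M/(n_e·A·√(4πDt)), so D = M²/(4πt·(n_e·A·C_max)²).
n_e·A·C_max = 0.28 × 52 × 0.00081 = 0.01179 kg/m.
D = 1.0²/(4π × 1100 × 0.01179²) = 0.520 m²/day.

0.520 m²/day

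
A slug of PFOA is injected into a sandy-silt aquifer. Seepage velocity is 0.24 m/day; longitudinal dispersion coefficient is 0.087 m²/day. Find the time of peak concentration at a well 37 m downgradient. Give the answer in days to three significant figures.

For the 1D instantaneous-source solution, setting ∂C/∂t = 0 at fixed x gives v²t² + 2Dt − x² = 0, so t = (√(D² + v²x²) − D)/v².
√(D² + v²x²) = √(0.087² + 0.24² × 37²) = 8.880; v² = 0.0576.
t = (8.880 − 0.087)/0.0576 = 153 days (vs. the pure-advection estimate x/v = 154 d).

153 days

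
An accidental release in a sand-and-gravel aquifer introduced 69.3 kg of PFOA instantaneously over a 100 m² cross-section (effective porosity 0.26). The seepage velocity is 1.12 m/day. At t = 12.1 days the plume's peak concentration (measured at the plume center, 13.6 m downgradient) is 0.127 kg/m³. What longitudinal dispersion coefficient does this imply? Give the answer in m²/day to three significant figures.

At the plume center C_max = M/(n_e·A·√(4πDt)), so D = M²/(4πt·(n_e·A·C_max)²).
n_e·A·C_max = 0.26 × 100 × 0.127 = 3.302 kg/m.
D = 69.3²/(4π × 12.1 × 3.302²) = 2.90 m²/day.

2.90 m²/day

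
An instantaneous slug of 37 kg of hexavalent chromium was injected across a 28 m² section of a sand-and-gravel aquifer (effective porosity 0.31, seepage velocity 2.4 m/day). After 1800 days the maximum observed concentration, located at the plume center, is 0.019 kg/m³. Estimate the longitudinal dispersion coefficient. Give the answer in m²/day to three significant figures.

2.23 m²/day

At the plume center C_max = M/(n_e·A·√(4πDt)), so D = M²/(4πt·(n_e·A·C_max)²).
n_e·A·C_max = 0.31 × 28 × 0.019 = 0.1649 kg/m.
D = 37²/(4π × 1800 × 0.1649²) = 2.23 m²/day.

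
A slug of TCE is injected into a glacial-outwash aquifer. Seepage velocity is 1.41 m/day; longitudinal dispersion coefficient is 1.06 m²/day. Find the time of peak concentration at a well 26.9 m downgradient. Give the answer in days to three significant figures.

18.6 days

For the 1D instantaneous-source solution, setting ∂C/∂t = 0 at fixed x gives v²t² + 2Dt − x² = 0, so t = (√(D² + v²x²) − D)/v².
√(D² + v²x²) = √(1.06² + 1.41² × 26.9²) = 37.94; v² = 1.9881.
t = (37.94 − 1.06)/1.9881 = 18.6 days (vs. the pure-advection estimate x/v = 19.1 d).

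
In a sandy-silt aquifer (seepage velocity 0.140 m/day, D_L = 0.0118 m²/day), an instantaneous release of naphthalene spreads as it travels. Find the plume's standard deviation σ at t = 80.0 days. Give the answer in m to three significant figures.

Dispersive spreading gives a Gaussian with σ² = 2Dt; advection only shifts the center.
σ = √(2 × 0.0118 × 80.0) = 1.37 m.

1.37 m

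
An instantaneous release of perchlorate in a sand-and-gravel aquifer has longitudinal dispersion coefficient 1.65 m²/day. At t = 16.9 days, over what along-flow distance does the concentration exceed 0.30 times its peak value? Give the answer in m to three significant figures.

23.2 m

The plume is Gaussian with σ = √(2Dt) = √(2 × 1.65 × 16.9) = 7.468 m.
C/C_peak = exp(−Δx²/(2σ²)) = 0.30 ⇒ Δx = σ·√(−2 ln 0.30) = 7.468 × 1.552 = 11.59 m.
Width = 2Δx = 23.2 m.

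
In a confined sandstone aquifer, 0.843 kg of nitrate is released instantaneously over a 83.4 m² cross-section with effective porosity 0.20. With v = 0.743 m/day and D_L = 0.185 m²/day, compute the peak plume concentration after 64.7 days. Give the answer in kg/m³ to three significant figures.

0.00412 kg/m³

The peak of an instantaneous 1D plume sits at x = vt; there the Gaussian factor is 1 and C_max = M/(n_e·A·√(4πDt)), where n_e·A is the pore area the mass is dissolved in.
√(4πDt) = √(4π × 0.185 × 64.7) = 12.26 m, so C_max = 0.843/(0.20 × 83.4 × 12.26) = 0.00412 kg/m³.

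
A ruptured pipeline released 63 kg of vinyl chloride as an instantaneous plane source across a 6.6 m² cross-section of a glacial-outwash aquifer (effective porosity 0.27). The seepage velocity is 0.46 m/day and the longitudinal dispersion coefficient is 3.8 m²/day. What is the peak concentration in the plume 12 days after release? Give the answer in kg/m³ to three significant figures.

1.48 kg/m³

The peak of an instantaneous 1D plume sits at x = vt; there the Gaussian factor is 1 and C_max = M/(n_e·A·√(4πDt)), where n_e·A is the pore area the mass is dissolved in.
√(4πDt) = √(4π × 3.8 × 12) = 23.94 m, so C_max = 63/(0.27 × 6.6 × 23.94) = 1.48 kg/m³.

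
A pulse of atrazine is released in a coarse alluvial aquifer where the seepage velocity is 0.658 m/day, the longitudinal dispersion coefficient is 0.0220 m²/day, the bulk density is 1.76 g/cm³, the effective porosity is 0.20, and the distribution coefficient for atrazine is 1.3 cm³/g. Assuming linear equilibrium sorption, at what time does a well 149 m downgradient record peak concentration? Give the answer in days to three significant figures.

Retardation factor R = 1 + ρ_b·K_d/n = 1 + 1.76 × 1.3/0.20 = 12.44.
Sorption retards both mechanisms: v_R = v/R = 0.05289 m/day, D_R = D/R = 0.001768 m²/day.
Peak time from v_R²t² + 2D_R t − x² = 0: t = (√(D_R² + v_R²x²) − D_R)/v_R².
√(D_R² + v_R²x²) = √(0.001768² + 0.05289² × 149²) = 7.881; v_R² = 0.002797.
t = (7.881 − 0.001768)/0.002797 = 2820 days.

2820 days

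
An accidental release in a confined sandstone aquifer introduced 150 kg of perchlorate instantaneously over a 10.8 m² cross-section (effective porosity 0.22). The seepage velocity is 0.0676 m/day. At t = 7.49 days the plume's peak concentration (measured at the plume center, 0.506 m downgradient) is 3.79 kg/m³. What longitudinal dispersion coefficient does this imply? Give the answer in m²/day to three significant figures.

2.95 m²/day

At the plume center C_max = M/(n_e·A·√(4πDt)), so D = M²/(4πt·(n_e·A·C_max)²).
n_e·A·C_max = 0.22 × 10.8 × 3.79 = 9.005 kg/m.
D = 150²/(4π × 7.49 × 9.005²) = 2.95 m²/day.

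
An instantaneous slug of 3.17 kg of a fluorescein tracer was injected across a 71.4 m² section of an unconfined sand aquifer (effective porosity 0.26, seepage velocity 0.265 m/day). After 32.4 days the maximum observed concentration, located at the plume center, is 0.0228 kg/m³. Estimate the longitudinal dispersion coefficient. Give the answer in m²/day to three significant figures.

At the plume center C_max = M/(n_e·A·√(4πDt)), so D = M²/(4πt·(n_e·A·C_max)²).
n_e·A·C_max = 0.26 × 71.4 × 0.0228 = 0.4233 kg/m.
D = 3.17²/(4π × 32.4 × 0.4233²) = 0.138 m²/day.

0.138 m²/day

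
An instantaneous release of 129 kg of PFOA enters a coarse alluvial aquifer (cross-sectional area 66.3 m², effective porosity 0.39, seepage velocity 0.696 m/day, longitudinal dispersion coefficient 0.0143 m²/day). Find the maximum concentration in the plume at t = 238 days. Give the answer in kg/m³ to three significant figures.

The peak of an instantaneous 1D plume sits at x = vt; there the Gaussian factor is 1 and C_max = M/(n_e·A·√(4πDt)), where n_e·A is the pore area the mass is dissolved in.
√(4πDt) = √(4π × 0.0143 × 238) = 6.540 m, so C_max = 129/(0.39 × 66.3 × 6.540) = 0.763 kg/m³.

0.763 kg/m³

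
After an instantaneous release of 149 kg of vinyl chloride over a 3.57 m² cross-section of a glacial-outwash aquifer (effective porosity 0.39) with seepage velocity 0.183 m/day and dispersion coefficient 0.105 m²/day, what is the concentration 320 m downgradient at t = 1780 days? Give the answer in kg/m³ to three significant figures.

2.11 kg/m³

For an instantaneous plane source, C(x,t) = M/(n_e·A·√(4πDt)) · exp(−(x−vt)²/(4Dt)), with n_e·A the pore (flow) area.
Plume center vt = 0.183 × 1780 = 325.74 m, so the well at 320 m is 5.74 m upgradient of the peak.
√(4πDt) = 48.46 m, giving peak height M/(n_e·A·√(4πDt)) = 149/(0.39 × 3.57 × 48.46) = 2.208 kg/m³.
(x−vt)²/(4Dt) = (-5.74)²/(4 × 0.105 × 1780) = 0.04407; exp(−0.04407) = 0.9569.
C = 2.208 × 0.9569 = 2.11 kg/m³.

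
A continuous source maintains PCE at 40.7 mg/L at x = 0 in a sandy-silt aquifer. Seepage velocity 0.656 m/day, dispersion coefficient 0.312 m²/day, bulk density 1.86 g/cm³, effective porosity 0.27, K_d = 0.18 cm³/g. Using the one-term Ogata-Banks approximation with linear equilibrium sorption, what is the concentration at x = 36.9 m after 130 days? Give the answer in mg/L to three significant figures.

Retardation factor R = 1 + ρ_b·K_d/n = 1 + 1.86 × 0.18/0.27 = 2.240.
Sorption retards both mechanisms: v_R = v/R = 0.2929 m/day, D_R = D/R = 0.1393 m²/day.
v_R·t = 0.2929 × 130 = 38.077 m; 2√(D_R t) = 8.511 m; argument = (36.9 − 38.077)/8.511 = -0.1383.
C = C₀ × ½·erfc(-0.1383) = 40.7 × 0.5775 = 23.5 mg/L.

23.5 mg/L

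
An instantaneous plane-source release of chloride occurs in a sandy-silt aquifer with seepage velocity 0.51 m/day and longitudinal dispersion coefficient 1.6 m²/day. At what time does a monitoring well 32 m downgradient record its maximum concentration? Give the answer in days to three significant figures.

For the 1D instantaneous-source solution, setting ∂C/∂t = 0 at fixed x gives v²t² + 2Dt − x² = 0, so t = (√(D² + v²x²) − D)/v².
√(D² + v²x²) = √(1.6² + 0.51² × 32²) = 16.40; v² = 0.2601.
t = (16.40 − 1.6)/0.2601 = 56.9 days (vs. the pure-advection estimate x/v = 62.7 d).

56.9 days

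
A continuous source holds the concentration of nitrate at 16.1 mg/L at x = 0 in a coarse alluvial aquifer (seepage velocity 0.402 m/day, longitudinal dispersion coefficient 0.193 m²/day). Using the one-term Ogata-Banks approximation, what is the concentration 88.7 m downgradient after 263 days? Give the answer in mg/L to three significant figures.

15.4 mg/L

For a continuous step input, C/C₀ ≈ ½·erfc((x−vt)/(2√(Dt))).
vt = 0.402 × 263 = 105.726 m and 2√(Dt) = 2√(0.193 × 263) = 14.25 m.
Argument (x−vt)/(2√(Dt)) = (88.7 − 105.726)/14.25 = -1.195; ½·erfc(-1.195) = 0.9545.
C = 16.1 × 0.9545 = 15.4 mg/L.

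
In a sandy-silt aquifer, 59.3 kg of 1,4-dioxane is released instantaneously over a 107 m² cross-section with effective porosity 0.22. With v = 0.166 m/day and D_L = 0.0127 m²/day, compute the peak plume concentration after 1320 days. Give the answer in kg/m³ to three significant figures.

0.174 kg/m³

The peak of an instantaneous 1D plume sits at x = vt; there the Gaussian factor is 1 and C_max = M/(n_e·A·√(4πDt)), where n_e·A is the pore area the mass is dissolved in.
√(4πDt) = √(4π × 0.0127 × 1320) = 14.51 m, so C_max = 59.3/(0.22 × 107 × 14.51) = 0.174 kg/m³.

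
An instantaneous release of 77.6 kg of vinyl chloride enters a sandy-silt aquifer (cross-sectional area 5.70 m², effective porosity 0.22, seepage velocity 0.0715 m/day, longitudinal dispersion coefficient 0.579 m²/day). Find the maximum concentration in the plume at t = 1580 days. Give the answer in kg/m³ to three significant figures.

0.577 kg/m³

The peak of an instantaneous 1D plume sits at x = vt; there the Gaussian factor is 1 and C_max = M/(n_e·A·√(4πDt)), where n_e·A is the pore area the mass is dissolved in.
√(4πDt) = √(4π × 0.579 × 1580) = 107.2 m, so C_max = 77.6/(0.22 × 5.70 × 107.2) = 0.577 kg/m³.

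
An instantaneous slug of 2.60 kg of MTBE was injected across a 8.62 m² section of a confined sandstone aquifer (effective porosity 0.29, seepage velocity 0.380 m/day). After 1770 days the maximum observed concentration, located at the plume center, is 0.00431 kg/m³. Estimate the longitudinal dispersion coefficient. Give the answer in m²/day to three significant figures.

At the plume center C_max = M/(n_e·A·√(4πDt)), so D = M²/(4πt·(n_e·A·C_max)²).
n_e·A·C_max = 0.29 × 8.62 × 0.00431 = 0.01077 kg/m.
D = 2.60²/(4π × 1770 × 0.01077²) = 2.62 m²/day.

2.62 m²/day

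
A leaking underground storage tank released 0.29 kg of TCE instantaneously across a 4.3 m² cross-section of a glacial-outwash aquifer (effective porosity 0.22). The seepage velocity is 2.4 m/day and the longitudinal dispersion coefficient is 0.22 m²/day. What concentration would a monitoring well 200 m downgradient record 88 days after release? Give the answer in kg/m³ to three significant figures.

For an instantaneous plane source, C(x,t) = M/(n_e·A·√(4πDt)) · exp(−(x−vt)²/(4Dt)), with n_e·A the pore (flow) area.
Plume center vt = 2.4 × 88 = 211.2 m, so the well at 200 m is 11.2 m upgradient of the peak.
√(4πDt) = 15.60 m, giving peak height M/(n_e·A·√(4πDt)) = 0.29/(0.22 × 4.3 × 15.60) = 0.01965 kg/m³.
(x−vt)²/(4Dt) = (-11.2)²/(4 × 0.22 × 88) = 1.620; exp(−1.620) = 0.1979.
C = 0.01965 × 0.1979 = 0.00389 kg/m³.

0.00389 kg/m³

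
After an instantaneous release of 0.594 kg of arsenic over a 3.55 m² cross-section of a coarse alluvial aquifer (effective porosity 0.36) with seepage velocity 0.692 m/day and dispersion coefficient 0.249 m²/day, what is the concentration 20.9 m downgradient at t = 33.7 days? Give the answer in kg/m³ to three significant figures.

0.0380 kg/m³

For an instantaneous plane source, C(x,t) = M/(n_e·A·√(4πDt)) · exp(−(x−vt)²/(4Dt)), with n_e·A the pore (flow) area.
Plume center vt = 0.692 × 33.7 = 23.3204 m, so the well at 20.9 m is 2.4204 m upgradient of the peak.
√(4πDt) = 10.27 m, giving peak height M/(n_e·A·√(4πDt)) = 0.594/(0.36 × 3.55 × 10.27) = 0.04526 kg/m³.
(x−vt)²/(4Dt) = (-2.4204)²/(4 × 0.249 × 33.7) = 0.1745; exp(−0.1745) = 0.8399.
C = 0.04526 × 0.8399 = 0.0380 kg/m³.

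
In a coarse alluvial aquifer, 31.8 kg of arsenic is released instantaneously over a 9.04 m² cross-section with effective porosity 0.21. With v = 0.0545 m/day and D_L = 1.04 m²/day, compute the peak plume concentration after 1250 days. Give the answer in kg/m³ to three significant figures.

0.131 kg/m³

The peak of an instantaneous 1D plume sits at x = vt; there the Gaussian factor is 1 and C_max = M/(n_e·A·√(4πDt)), where n_e·A is the pore area the mass is dissolved in.
√(4πDt) = √(4π × 1.04 × 1250) = 127.8 m, so C_max = 31.8/(0.21 × 9.04 × 127.8) = 0.131 kg/m³.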